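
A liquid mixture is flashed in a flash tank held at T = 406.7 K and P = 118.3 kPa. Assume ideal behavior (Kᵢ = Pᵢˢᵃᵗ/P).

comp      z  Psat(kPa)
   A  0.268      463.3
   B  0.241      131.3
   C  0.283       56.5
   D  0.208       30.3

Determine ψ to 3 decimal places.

ψ = 0.375

Raoult's law: Kᵢ = Pᵢˢᵃᵗ/P = Pᵢˢᵃᵗ/118.3.
  K_A = 463.3/118.3 = 3.91631, K_B = 131.3/118.3 = 1.10989, K_C = 56.5/118.3 = 0.47760, K_D = 30.3/118.3 = 0.25613
Rachford–Rice: g(ψ) = Σ zᵢ(Kᵢ−1)/(1+ψ(Kᵢ−1)) = 0.
Check two-phase: ΣzᵢKᵢ = 1.505 > 1 and Σzᵢ/Kᵢ = 1.690 > 1, so g(0) = 0.505 > 0 and g(1) = -0.690 < 0.
Newton–Raphson from ψ = 0.5:
  ψ = 0.500: g = -0.1034, g' = -0.813 → ψ = 0.373
  ψ = 0.373: g = 0.0022, g' = -0.865 → ψ = 0.375
Converged at ψ = 0.375.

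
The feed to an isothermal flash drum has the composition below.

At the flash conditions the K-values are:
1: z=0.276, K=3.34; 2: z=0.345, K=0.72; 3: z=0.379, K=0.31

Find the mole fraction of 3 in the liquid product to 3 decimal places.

x_3 = 0.453

Newton–Raphson from ψ = 0.5:
  ψ = 0.500: g = -0.2140, g' = -0.778 → ψ = 0.225
  ψ = 0.225: g = 0.0104, g' = -0.932 → ψ = 0.236
Converged at ψ = 0.236.
Compositions from xᵢ = zᵢ/(1+ψ(Kᵢ−1)), yᵢ = Kᵢxᵢ:
  1: x = 0.178, y = 0.594
  2: x = 0.369, y = 0.266
  3: x = 0.453, y = 0.140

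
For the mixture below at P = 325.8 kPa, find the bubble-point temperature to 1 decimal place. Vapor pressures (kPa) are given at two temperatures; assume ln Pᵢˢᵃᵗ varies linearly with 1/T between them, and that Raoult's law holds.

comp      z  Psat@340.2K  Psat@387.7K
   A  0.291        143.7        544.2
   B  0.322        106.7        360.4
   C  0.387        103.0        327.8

Bubble-point temperature: ΣzᵢPᵢˢᵃᵗ(T) = P. Interpolate ln Pᵢˢᵃᵗ = aᵢ + bᵢ/T.
  T = 340.2 K: ΣzᵢPᵢˢᵃᵗ = 116.04 kPa
  T = 387.7 K: ΣzᵢPᵢˢᵃᵗ = 401.27 kPa
  T = 363.9 K: ΣzᵢPᵢˢᵃᵗ = 224.25 kPa
  T = 375.8 K: ΣzᵢPᵢˢᵃᵗ = 302.70 kPa
  T = 381.8 K: ΣzᵢPᵢˢᵃᵗ = 349.69 kPa
  T = 378.8 K: ΣzᵢPᵢˢᵃᵗ = 325.53 kPa
  T = 380.3 K: ΣzᵢPᵢˢᵃᵗ = 337.44 kPa
Interpolating between 378.8 K and 380.3 K gives T ≈ 378.8 K.

T = 378.8 K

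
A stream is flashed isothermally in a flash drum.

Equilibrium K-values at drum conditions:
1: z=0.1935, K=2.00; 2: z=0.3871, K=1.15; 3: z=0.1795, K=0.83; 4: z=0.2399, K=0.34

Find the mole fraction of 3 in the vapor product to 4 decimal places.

y_3 = 0.1546

Material balance + equilibrium reduce to Σ zᵢ(Kᵢ−1)/(1+β(Kᵢ−1)) = 0.
Check two-phase: ΣzᵢKᵢ = 1.0627 > 1 and Σzᵢ/Kᵢ = 1.3552 > 1, so g(0) = 0.0627 > 0 and g(1) = -0.3552 < 0.
Newton–Raphson from β = 0.48:
  β = 0.4800: g = -0.08007, g' = -0.3260 → β = 0.2343
  β = 0.2343: g = -0.00623, g' = -0.2870 → β = 0.2126
Converged at β = 0.2126.
Compositions from xᵢ = zᵢ/(1+β(Kᵢ−1)), yᵢ = Kᵢxᵢ:
  1: x = 0.1596, y = 0.3191
  2: x = 0.3751, y = 0.4314
  3: x = 0.1862, y = 0.1546
  4: x = 0.2791, y = 0.0949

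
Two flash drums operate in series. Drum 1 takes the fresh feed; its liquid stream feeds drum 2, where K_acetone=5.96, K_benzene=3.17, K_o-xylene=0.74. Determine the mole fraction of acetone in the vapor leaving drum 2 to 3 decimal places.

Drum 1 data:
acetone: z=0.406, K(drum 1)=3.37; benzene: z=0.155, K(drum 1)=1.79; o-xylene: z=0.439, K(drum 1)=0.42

Drum 1:
Newton iteration, ψ₁⁰ = 0.5:
  ψ₁ = 0.500: g = 0.1695, g' = -0.820 → ψ₁ = 0.707
  ψ₁ = 0.707: g = 0.0069, g' = -0.783 → ψ₁ = 0.715
Converged at ψ₁ = 0.715.
Drum-1 compositions:
  acetone: x = 0.151, y = 0.508
  benzene: x = 0.099, y = 0.177
  o-xylene: x = 0.750, y = 0.315
Drum-2 feed = drum-1 liquid: z₂ = (0.1506, 0.0990, 0.7503).
Drum 2:
Let ψ₂ = V/F and solve Σ zᵢ(Kᵢ−1)/(1+ψ₂(Kᵢ−1)) = 0.
Feasibility: ΣzᵢKᵢ = 1.767, Σzᵢ/Kᵢ = 1.070 — both > 1, two phases present.
Iterate (Newton) starting at ψ₂ = 0.5:
  ψ₂ = 0.500: g = 0.0935, g' = -0.480 → ψ₂ = 0.695
  ψ₂ = 0.695: g = 0.0157, g' = -0.337 → ψ₂ = 0.741
  ψ₂ = 0.741: g = 0.0005, g' = -0.316 → ψ₂ = 0.743
Converged at ψ₂ = 0.743.
  acetone: x = 0.032, y = 0.192
  benzene: x = 0.038, y = 0.120
  o-xylene: x = 0.930, y = 0.688

y_acetone (drum 2) = 0.192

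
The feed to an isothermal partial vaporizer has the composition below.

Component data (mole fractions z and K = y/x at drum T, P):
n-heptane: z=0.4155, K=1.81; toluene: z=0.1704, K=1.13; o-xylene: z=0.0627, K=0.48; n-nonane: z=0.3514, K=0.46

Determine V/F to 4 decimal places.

V/F = 0.3774

Rachford–Rice: g(V/F) = Σ zᵢ(Kᵢ−1)/(1+V/F(Kᵢ−1)) = 0.
g(0) = ΣzᵢKᵢ − 1 = 0.1363 and g(1) = 1 − Σzᵢ/Kᵢ = -0.2749, so a root lies in (0, 1).
Newton iteration, V/F⁰ = 0.4:
  V/F = 0.4000: g = -0.00795, g' = -0.3519 → V/F = 0.3774
Converged at V/F = 0.3774.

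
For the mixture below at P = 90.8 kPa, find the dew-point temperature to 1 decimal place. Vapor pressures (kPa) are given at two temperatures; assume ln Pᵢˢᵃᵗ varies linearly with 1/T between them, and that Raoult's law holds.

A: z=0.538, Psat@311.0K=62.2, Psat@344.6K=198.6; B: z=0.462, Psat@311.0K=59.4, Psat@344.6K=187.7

Dew-point temperature: Σzᵢ·P/Pᵢˢᵃᵗ(T) = 1. Interpolate ln Pᵢˢᵃᵗ = aᵢ + bᵢ/T.
  T = 311.0 K: ΣzᵢP/Pᵢˢᵃᵗ = 1.4916
  T = 344.6 K: ΣzᵢP/Pᵢˢᵃᵗ = 0.4695
  T = 327.8 K: ΣzᵢP/Pᵢˢᵃᵗ = 0.8124
  T = 319.4 K: ΣzᵢP/Pᵢˢᵃᵗ = 1.0920
  T = 323.6 K: ΣzᵢP/Pᵢˢᵃᵗ = 0.9401
  T = 321.5 K: ΣzᵢP/Pᵢˢᵃᵗ = 1.0127
Interpolating between 321.5 K and 323.6 K gives T ≈ 321.9 K.

T = 321.9 K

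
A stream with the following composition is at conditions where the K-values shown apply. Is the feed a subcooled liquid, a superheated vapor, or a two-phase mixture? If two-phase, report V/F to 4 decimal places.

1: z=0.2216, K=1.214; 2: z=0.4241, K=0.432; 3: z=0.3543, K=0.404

ΣzᵢKᵢ = 0.5954; Σzᵢ/Kᵢ = 2.0412.
Since ΣzᵢKᵢ < 1 the mixture is below its bubble point — single liquid phase.

subcooled liquid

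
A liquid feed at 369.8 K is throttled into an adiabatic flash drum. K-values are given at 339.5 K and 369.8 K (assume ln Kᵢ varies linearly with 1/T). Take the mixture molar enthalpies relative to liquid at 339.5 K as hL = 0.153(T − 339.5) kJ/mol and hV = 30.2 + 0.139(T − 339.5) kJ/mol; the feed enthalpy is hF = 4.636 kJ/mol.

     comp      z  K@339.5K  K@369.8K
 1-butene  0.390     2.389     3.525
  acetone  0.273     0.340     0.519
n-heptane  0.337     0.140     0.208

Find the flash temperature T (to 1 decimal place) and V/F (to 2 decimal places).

T = 344.7 K, V/F = 0.13

Adiabatic flash: solve Rachford–Rice at each trial T, then check hF = ψ·hV(T) + (1−ψ)·hL(T).
  T = 339.5 K: K = (2.389, 0.340, 0.140), RR gives ψ = 0.067, H_out = 2.010 kJ/mol
  T = 369.8 K: K = (3.525, 0.519, 0.208), RR gives ψ = 0.346, H_out = 14.948 kJ/mol
  T = 354.6 K: K = (2.924, 0.424, 0.172), RR gives ψ = 0.225, H_out = 9.057 kJ/mol
  T = 347.1 K: K = (2.651, 0.381, 0.156), RR gives ψ = 0.153, H_out = 5.779 kJ/mol
  T = 343.3 K: K = (2.518, 0.360, 0.148), RR gives ψ = 0.112, H_out = 3.964 kJ/mol
  T = 345.2 K: K = (2.584, 0.370, 0.152), RR gives ψ = 0.133, H_out = 4.887 kJ/mol
Linear interpolation between T = 343.3 (H_out = 3.964) and T = 345.2 (H_out = 4.887) on hF = 4.636 gives T ≈ 344.7 K, at which ψ = 0.13.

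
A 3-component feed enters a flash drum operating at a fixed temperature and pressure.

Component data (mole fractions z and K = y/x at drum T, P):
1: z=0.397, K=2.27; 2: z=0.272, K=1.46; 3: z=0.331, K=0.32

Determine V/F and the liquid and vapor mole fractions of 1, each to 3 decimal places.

Rachford–Rice: g(V/F) = Σ zᵢ(Kᵢ−1)/(1+V/F(Kᵢ−1)) = 0.
Check two-phase: ΣzᵢKᵢ = 1.404 > 1 and Σzᵢ/Kᵢ = 1.396 > 1, so g(0) = 0.404 > 0 and g(1) = -0.396 < 0.
Iterate (Newton) starting at V/F = 0.65:
  V/F = 0.650: g = -0.0309, g' = -0.718 → V/F = 0.607
  V/F = 0.607: g = -0.0008, g' = -0.683 → V/F = 0.606
Converged at V/F = 0.606.
Compositions from xᵢ = zᵢ/(1+V/F(Kᵢ−1)), yᵢ = Kᵢxᵢ:
  1: x = 0.224, y = 0.509
  2: x = 0.213, y = 0.311
  3: x = 0.563, y = 0.180

V/F = 0.606, x_1 = 0.224, y_1 = 0.509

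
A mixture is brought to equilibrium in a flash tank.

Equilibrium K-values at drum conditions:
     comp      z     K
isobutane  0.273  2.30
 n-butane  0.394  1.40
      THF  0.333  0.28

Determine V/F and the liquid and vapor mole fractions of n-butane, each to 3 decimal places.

Rachford–Rice: g(V/F) = Σ zᵢ(Kᵢ−1)/(1+V/F(Kᵢ−1)) = 0.
Check two-phase: ΣzᵢKᵢ = 1.273 > 1 and Σzᵢ/Kᵢ = 1.589 > 1, so g(0) = 0.273 > 0 and g(1) = -0.589 < 0.
Newton iteration, V/F⁰ = 0.67:
  V/F = 0.670: g = -0.1492, g' = -0.815 → V/F = 0.487
  V/F = 0.487: g = -0.0200, g' = -0.627 → V/F = 0.455
Converged at V/F = 0.455.
Compositions from xᵢ = zᵢ/(1+V/F(Kᵢ−1)), yᵢ = Kᵢxᵢ:
  isobutane: x = 0.172, y = 0.395
  n-butane: x = 0.333, y = 0.467
  THF: x = 0.495, y = 0.139

V/F = 0.455, x_n-butane = 0.333, y_n-butane = 0.467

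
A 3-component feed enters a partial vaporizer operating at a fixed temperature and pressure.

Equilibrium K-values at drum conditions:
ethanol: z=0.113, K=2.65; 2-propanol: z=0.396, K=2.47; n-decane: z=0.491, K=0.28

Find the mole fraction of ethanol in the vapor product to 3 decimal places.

Let ψ = V/F and solve Σ zᵢ(Kᵢ−1)/(1+ψ(Kᵢ−1)) = 0.
g(0) = ΣzᵢKᵢ − 1 = 0.415 and g(1) = 1 − Σzᵢ/Kᵢ = -0.957, so a root lies in (0, 1).
Iterate (Newton) starting at ψ = 0.5:
  ψ = 0.500: g = -0.1147, g' = -0.998 → ψ = 0.385
  ψ = 0.385: g = -0.0034, g' = -0.951 → ψ = 0.381
Converged at ψ = 0.381.
Compositions from xᵢ = zᵢ/(1+ψ(Kᵢ−1)), yᵢ = Kᵢxᵢ:
  ethanol: x = 0.069, y = 0.184
  2-propanol: x = 0.254, y = 0.627
  n-decane: x = 0.677, y = 0.190

y_ethanol = 0.184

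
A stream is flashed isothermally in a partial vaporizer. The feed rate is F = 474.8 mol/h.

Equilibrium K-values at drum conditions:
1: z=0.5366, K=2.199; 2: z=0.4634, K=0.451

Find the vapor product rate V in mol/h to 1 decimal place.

Newton–Raphson from V/F = 0.5:
  V/F = 0.5000: g = 0.05158, g' = -0.5669 → V/F = 0.5910
  V/F = 0.5910: g = -0.00003, g' = -0.5703 → V/F = 0.5909
Converged at V/F = 0.5909.
Then V = V/F·F = 0.5909·474.8 = 280.6 mol/h and L = F − V = 194.2 mol/h.

V = 280.6 mol/h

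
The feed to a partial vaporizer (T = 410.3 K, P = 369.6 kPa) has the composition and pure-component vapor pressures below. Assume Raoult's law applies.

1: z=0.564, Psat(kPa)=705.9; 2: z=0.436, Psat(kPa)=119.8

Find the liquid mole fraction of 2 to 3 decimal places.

x_2 = 0.574

Raoult's law: Kᵢ = Pᵢˢᵃᵗ/P = Pᵢˢᵃᵗ/369.6.
  K_1 = 705.9/369.6 = 1.90990, K_2 = 119.8/369.6 = 0.32413
Material balance + equilibrium reduce to Σ zᵢ(Kᵢ−1)/(1+V/F(Kᵢ−1)) = 0.
Check two-phase: ΣzᵢKᵢ = 1.219 > 1 and Σzᵢ/Kᵢ = 1.640 > 1, so g(0) = 0.219 > 0 and g(1) = -0.640 < 0.
Iterate (Newton) starting at V/F = 0.5:
  V/F = 0.500: g = -0.0924, g' = -0.675 → V/F = 0.363
  V/F = 0.363: g = -0.0048, g' = -0.614 → V/F = 0.355
Converged at V/F = 0.355.
Compositions from xᵢ = zᵢ/(1+V/F(Kᵢ−1)), yᵢ = Kᵢxᵢ:
  1: x = 0.426, y = 0.814
  2: x = 0.574, y = 0.186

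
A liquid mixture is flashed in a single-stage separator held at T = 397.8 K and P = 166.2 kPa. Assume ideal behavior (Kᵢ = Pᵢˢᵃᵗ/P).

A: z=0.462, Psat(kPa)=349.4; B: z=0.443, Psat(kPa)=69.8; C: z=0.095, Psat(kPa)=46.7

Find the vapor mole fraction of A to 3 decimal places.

y_A = 0.745

Raoult's law: Kᵢ = Pᵢˢᵃᵗ/P = Pᵢˢᵃᵗ/166.2.
  K_A = 349.4/166.2 = 2.10229, K_B = 69.8/166.2 = 0.41998, K_C = 46.7/166.2 = 0.28099
Let ψ = V/F and solve Σ zᵢ(Kᵢ−1)/(1+ψ(Kᵢ−1)) = 0.
Feasibility: ΣzᵢKᵢ = 1.184, Σzᵢ/Kᵢ = 1.613 — both > 1, two phases present.
Newton–Raphson from ψ = 0.5:
  ψ = 0.500: g = -0.1402, g' = -0.649 → ψ = 0.284
  ψ = 0.284: g = -0.0055, g' = -0.617 → ψ = 0.275
Converged at ψ = 0.275.
Compositions from xᵢ = zᵢ/(1+ψ(Kᵢ−1)), yᵢ = Kᵢxᵢ:
  A: x = 0.355, y = 0.745
  B: x = 0.527, y = 0.221
  C: x = 0.118, y = 0.033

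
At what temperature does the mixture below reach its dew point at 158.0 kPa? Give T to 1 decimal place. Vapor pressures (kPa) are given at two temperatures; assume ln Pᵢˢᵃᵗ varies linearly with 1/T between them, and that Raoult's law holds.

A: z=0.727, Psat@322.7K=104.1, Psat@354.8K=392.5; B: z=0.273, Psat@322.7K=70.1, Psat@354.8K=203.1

T = 336.1 K

Dew-point temperature: Σzᵢ·P/Pᵢˢᵃᵗ(T) = 1. Interpolate ln Pᵢˢᵃᵗ = aᵢ + bᵢ/T.
  T = 322.7 K: ΣzᵢP/Pᵢˢᵃᵗ = 1.7187
  T = 354.8 K: ΣzᵢP/Pᵢˢᵃᵗ = 0.5050
  T = 338.8 K: ΣzᵢP/Pᵢˢᵃᵗ = 0.9015
  T = 330.8 K: ΣzᵢP/Pᵢˢᵃᵗ = 1.2318
  T = 334.8 K: ΣzᵢP/Pᵢˢᵃᵗ = 1.0517
  T = 336.8 K: ΣzᵢP/Pᵢˢᵃᵗ = 0.9732
Interpolating between 334.8 K and 336.8 K gives T ≈ 336.1 K.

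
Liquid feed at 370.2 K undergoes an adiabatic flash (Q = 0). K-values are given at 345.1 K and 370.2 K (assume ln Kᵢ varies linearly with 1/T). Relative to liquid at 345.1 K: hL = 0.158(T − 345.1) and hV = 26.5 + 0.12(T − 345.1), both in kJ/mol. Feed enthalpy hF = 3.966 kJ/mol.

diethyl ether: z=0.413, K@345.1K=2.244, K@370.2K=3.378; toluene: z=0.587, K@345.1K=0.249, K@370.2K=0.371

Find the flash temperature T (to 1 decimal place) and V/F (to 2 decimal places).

Adiabatic flash: solve Rachford–Rice at each trial T, then check hF = ψ·hV(T) + (1−ψ)·hL(T).
  T = 345.1 K: K = (2.244, 0.249), RR gives ψ = 0.078, H_out = 2.069 kJ/mol
  T = 370.2 K: K = (3.378, 0.371), RR gives ψ = 0.410, H_out = 14.433 kJ/mol
  T = 357.6 K: K = (2.771, 0.306), RR gives ψ = 0.263, H_out = 8.832 kJ/mol
  T = 351.4 K: K = (2.500, 0.277), RR gives ψ = 0.180, H_out = 5.715 kJ/mol
  T = 348.2 K: K = (2.368, 0.262), RR gives ψ = 0.131, H_out = 3.940 kJ/mol
  T = 349.8 K: K = (2.433, 0.269), RR gives ψ = 0.156, H_out = 4.845 kJ/mol
Linear interpolation between T = 348.2 (H_out = 3.940) and T = 349.8 (H_out = 4.845) on hF = 3.966 gives T ≈ 348.2 K, at which ψ = 0.13.

T = 348.2 K, V/F = 0.13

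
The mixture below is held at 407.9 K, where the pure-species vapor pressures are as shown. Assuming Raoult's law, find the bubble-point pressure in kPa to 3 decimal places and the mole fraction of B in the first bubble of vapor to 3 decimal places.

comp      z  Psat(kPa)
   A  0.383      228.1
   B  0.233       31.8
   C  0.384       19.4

At the bubble point ψ → 0, so ΣzᵢKᵢ = 1 with Kᵢ = Pᵢˢᵃᵗ/P ⇒ P = ΣzᵢPᵢˢᵃᵗ.
P = 0.383·228.1 + 0.233·31.8 + 0.384·19.4 = 102.221 kPa
yᵢ = zᵢPᵢˢᵃᵗ/P ⇒ y_B = 0.233·31.8/102.221 = 0.072

Pbub = 102.221 kPa, y_B = 0.072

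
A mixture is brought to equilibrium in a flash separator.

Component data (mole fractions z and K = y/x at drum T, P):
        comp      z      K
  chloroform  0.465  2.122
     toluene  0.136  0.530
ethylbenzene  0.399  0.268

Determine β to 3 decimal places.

Iterate (Newton) starting at β = 0.5:
  β = 0.500: g = -0.2100, g' = -0.823 → β = 0.245
  β = 0.245: g = -0.0189, g' = -0.716 → β = 0.219
Converged at β = 0.219.

β = 0.219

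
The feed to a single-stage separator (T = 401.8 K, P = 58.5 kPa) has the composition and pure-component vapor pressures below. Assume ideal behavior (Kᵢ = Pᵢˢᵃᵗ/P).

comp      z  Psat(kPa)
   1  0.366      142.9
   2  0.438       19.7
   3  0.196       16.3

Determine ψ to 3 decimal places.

Raoult's law: Kᵢ = Pᵢˢᵃᵗ/P = Pᵢˢᵃᵗ/58.5.
  K_1 = 142.9/58.5 = 2.44274, K_2 = 19.7/58.5 = 0.33675, K_3 = 16.3/58.5 = 0.27863
Rachford–Rice: g(ψ) = Σ zᵢ(Kᵢ−1)/(1+ψ(Kᵢ−1)) = 0.
Check two-phase: ΣzᵢKᵢ = 1.096 > 1 and Σzᵢ/Kᵢ = 2.154 > 1, so g(0) = 0.096 > 0 and g(1) = -1.154 < 0.
Newton–Raphson from ψ = 0.65:
  ψ = 0.650: g = -0.5044, g' = -1.160 → ψ = 0.215
  ψ = 0.215: g = -0.1032, g' = -0.849 → ψ = 0.093
  ψ = 0.093: g = 0.0040, g' = -0.928 → ψ = 0.098
Converged at ψ = 0.098.

ψ = 0.098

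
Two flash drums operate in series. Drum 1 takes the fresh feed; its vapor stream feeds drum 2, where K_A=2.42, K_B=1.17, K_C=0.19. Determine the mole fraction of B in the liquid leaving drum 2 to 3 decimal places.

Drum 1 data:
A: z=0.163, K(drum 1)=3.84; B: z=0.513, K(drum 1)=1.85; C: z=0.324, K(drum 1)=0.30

Drum 1:
Rachford–Rice: g(ψ₁) = Σ zᵢ(Kᵢ−1)/(1+ψ₁(Kᵢ−1)) = 0.
Feasibility: ΣzᵢKᵢ = 1.672, Σzᵢ/Kᵢ = 1.400 — both > 1, two phases present.
Newton iteration, ψ₁⁰ = 0.57:
  ψ₁ = 0.570: g = 0.0931, g' = -0.799 → ψ₁ = 0.686
  ψ₁ = 0.686: g = -0.0043, g' = -0.887 → ψ₁ = 0.682
Converged at ψ₁ = 0.682.
Drum-1 compositions:
  A: x = 0.056, y = 0.213
  B: x = 0.325, y = 0.601
  C: x = 0.620, y = 0.186
Drum-2 feed = drum-1 vapor: z₂ = (0.2132, 0.6009, 0.1859).
Drum 2:
Let ψ₂ = V/F and solve Σ zᵢ(Kᵢ−1)/(1+ψ₂(Kᵢ−1)) = 0.
Feasibility: ΣzᵢKᵢ = 1.254, Σzᵢ/Kᵢ = 1.580 — both > 1, two phases present.
Newton iteration, ψ₂⁰ = 0.38:
  ψ₂ = 0.380: g = 0.0751, g' = -0.451 → ψ₂ = 0.546
  ψ₂ = 0.546: g = -0.0062, g' = -0.543 → ψ₂ = 0.535
Converged at ψ₂ = 0.535.
  A: x = 0.121, y = 0.293
  B: x = 0.551, y = 0.644
  C: x = 0.328, y = 0.062

x_B (drum 2) = 0.551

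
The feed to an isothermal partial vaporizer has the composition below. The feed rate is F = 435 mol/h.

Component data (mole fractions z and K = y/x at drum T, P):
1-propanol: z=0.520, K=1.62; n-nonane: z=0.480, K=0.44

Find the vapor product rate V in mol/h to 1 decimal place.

Rachford–Rice: g(β) = Σ zᵢ(Kᵢ−1)/(1+β(Kᵢ−1)) = 0.
g(0) = ΣzᵢKᵢ − 1 = 0.054 and g(1) = 1 − Σzᵢ/Kᵢ = -0.412, so a root lies in (0, 1).
Binary case is linear: z₁(K₁−1)(1+β(K₂−1)) + z₂(K₂−1)(1+β(K₁−1)) = 0
⇒ β = [z₁(K₁−1)+z₂(K₂−1)] / [−(K₁−1)(K₂−1)] = 0.0536/0.3472 = 0.154
Then V = β·F = 0.1544·435 = 67.2 mol/h and L = F − V = 367.8 mol/h.

V = 67.2 mol/h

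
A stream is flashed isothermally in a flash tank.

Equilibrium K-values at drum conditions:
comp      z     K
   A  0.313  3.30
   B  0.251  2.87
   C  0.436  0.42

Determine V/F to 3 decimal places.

Material balance + equilibrium reduce to Σ zᵢ(Kᵢ−1)/(1+V/F(Kᵢ−1)) = 0.
g(0) = ΣzᵢKᵢ − 1 = 0.936 and g(1) = 1 − Σzᵢ/Kᵢ = -0.220, so a root lies in (0, 1).
Iterate (Newton) starting at V/F = 0.5:
  V/F = 0.500: g = 0.2212, g' = -0.884 → V/F = 0.750
  V/F = 0.750: g = 0.0117, g' = -0.835 → V/F = 0.764
Converged at V/F = 0.764.

V/F = 0.764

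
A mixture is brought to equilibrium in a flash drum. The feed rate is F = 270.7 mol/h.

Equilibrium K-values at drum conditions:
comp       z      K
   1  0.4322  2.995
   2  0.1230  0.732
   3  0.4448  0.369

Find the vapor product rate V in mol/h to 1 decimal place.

V = 129.9 mol/h

Newton–Raphson from β = 0.35:
  β = 0.3500: g = 0.11112, g' = -0.8989 → β = 0.4736
  β = 0.4736: g = 0.00529, g' = -0.8266 → β = 0.4800
Converged at β = 0.4800.
Then V = β·F = 0.4800·270.7 = 129.9 mol/h and L = F − V = 140.8 mol/h.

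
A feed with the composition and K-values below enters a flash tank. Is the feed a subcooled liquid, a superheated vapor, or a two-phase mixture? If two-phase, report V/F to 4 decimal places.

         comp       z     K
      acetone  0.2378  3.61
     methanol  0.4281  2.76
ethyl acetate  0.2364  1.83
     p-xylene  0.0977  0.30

superheated vapor

ΣzᵢKᵢ = 2.5019; Σzᵢ/Kᵢ = 0.6758.
Since Σzᵢ/Kᵢ < 1 the mixture is above its dew point — single vapor phase.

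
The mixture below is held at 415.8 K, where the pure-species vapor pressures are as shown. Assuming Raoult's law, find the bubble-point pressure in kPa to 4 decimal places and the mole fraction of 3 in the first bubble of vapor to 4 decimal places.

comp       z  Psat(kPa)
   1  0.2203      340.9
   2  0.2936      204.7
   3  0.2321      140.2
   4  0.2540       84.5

Pbub = 189.2036 kPa, y_3 = 0.1720

At the bubble point ψ → 0, so ΣzᵢKᵢ = 1 with Kᵢ = Pᵢˢᵃᵗ/P ⇒ P = ΣzᵢPᵢˢᵃᵗ.
P = 0.2203·340.9 + 0.2936·204.7 + 0.2321·140.2 + 0.2540·84.5 = 189.2036 kPa
yᵢ = zᵢPᵢˢᵃᵗ/P ⇒ y_3 = 0.2321·140.2/189.2036 = 0.1720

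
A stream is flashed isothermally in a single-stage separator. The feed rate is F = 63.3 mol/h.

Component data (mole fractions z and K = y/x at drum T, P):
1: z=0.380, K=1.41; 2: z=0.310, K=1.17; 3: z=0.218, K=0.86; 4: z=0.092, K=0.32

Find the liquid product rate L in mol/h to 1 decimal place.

Rachford–Rice: g(ψ) = Σ zᵢ(Kᵢ−1)/(1+ψ(Kᵢ−1)) = 0.
Check two-phase: ΣzᵢKᵢ = 1.115 > 1 and Σzᵢ/Kᵢ = 1.075 > 1, so g(0) = 0.115 > 0 and g(1) = -0.075 < 0.
Iterate (Newton) starting at ψ = 0.68:
  ψ = 0.680: g = 0.0190, g' = -0.199 → ψ = 0.775
  ψ = 0.775: g = -0.0018, g' = -0.240 → ψ = 0.768
Converged at ψ = 0.768.
Then V = ψ·F = 0.7678·63.3 = 48.6 mol/h and L = F − V = 14.7 mol/h.

L = 14.7 mol/h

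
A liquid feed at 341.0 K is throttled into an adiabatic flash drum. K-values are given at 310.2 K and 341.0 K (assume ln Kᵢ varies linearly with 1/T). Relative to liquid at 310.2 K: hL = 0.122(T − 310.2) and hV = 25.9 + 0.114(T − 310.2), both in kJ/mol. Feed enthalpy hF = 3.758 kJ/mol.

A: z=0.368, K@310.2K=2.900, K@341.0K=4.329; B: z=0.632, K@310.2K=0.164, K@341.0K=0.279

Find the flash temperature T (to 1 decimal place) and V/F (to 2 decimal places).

T = 313.0 K, V/F = 0.13

Adiabatic flash: solve Rachford–Rice at each trial T, then check hF = ψ·hV(T) + (1−ψ)·hL(T).
  T = 310.2 K: K = (2.900, 0.164), RR gives ψ = 0.108, H_out = 2.786 kJ/mol
  T = 341.0 K: K = (4.329, 0.279), RR gives ψ = 0.321, H_out = 11.981 kJ/mol
  T = 325.6 K: K = (3.577, 0.217), RR gives ψ = 0.224, H_out = 7.666 kJ/mol
  T = 317.9 K: K = (3.229, 0.189), RR gives ψ = 0.170, H_out = 5.339 kJ/mol
  T = 314.0 K: K = (3.060, 0.176), RR gives ψ = 0.140, H_out = 4.081 kJ/mol
  T = 312.1 K: K = (2.979, 0.170), RR gives ψ = 0.124, H_out = 3.443 kJ/mol
Linear interpolation between T = 312.1 (H_out = 3.443) and T = 314.0 (H_out = 4.081) on hF = 3.758 gives T ≈ 313.0 K, at which ψ = 0.13.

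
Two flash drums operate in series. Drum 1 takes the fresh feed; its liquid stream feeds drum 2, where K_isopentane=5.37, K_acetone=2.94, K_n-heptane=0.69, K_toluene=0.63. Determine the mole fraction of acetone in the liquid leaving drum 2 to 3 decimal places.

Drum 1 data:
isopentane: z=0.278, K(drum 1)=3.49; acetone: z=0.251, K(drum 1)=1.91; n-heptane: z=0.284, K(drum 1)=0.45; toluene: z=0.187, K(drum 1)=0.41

Drum 1:
Iterate (Newton) starting at ψ₁ = 0.5:
  ψ₁ = 0.500: g = 0.0934, g' = -0.735 → ψ₁ = 0.627
  ψ₁ = 0.627: g = 0.0021, g' = -0.711 → ψ₁ = 0.630
Converged at ψ₁ = 0.630.
Drum-1 compositions:
  isopentane: x = 0.108, y = 0.378
  acetone: x = 0.160, y = 0.305
  n-heptane: x = 0.435, y = 0.196
  toluene: x = 0.298, y = 0.122
Drum-2 feed = drum-1 liquid: z₂ = (0.1082, 0.1595, 0.4346, 0.2976).
Drum 2:
Newton–Raphson from ψ₂ = 0.66:
  ψ₂ = 0.660: g = -0.0576, g' = -0.390 → ψ₂ = 0.512
  ψ₂ = 0.512: g = 0.0053, g' = -0.469 → ψ₂ = 0.523
Converged at ψ₂ = 0.523.
  isopentane: x = 0.033, y = 0.177
  acetone: x = 0.079, y = 0.233
  n-heptane: x = 0.519, y = 0.358
  toluene: x = 0.369, y = 0.233

x_acetone (drum 2) = 0.079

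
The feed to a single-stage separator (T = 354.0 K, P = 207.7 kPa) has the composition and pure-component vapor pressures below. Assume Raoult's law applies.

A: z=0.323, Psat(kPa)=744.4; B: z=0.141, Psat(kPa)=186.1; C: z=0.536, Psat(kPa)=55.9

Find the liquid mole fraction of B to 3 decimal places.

Raoult's law: Kᵢ = Pᵢˢᵃᵗ/P = Pᵢˢᵃᵗ/207.7.
  K_A = 744.4/207.7 = 3.58402, K_B = 186.1/207.7 = 0.89600, K_C = 55.9/207.7 = 0.26914
Let β = V/F and solve Σ zᵢ(Kᵢ−1)/(1+β(Kᵢ−1)) = 0.
Feasibility: ΣzᵢKᵢ = 1.428, Σzᵢ/Kᵢ = 2.239 — both > 1, two phases present.
Newton–Raphson from β = 0.68:
  β = 0.680: g = -0.4918, g' = -1.417 → β = 0.333
  β = 0.333: g = -0.0842, g' = -1.125 → β = 0.258
  β = 0.258: g = 0.0029, g' = -1.213 → β = 0.260
Converged at β = 0.260.
Compositions from xᵢ = zᵢ/(1+β(Kᵢ−1)), yᵢ = Kᵢxᵢ:
  A: x = 0.193, y = 0.692
  B: x = 0.145, y = 0.130
  C: x = 0.662, y = 0.178

x_B = 0.145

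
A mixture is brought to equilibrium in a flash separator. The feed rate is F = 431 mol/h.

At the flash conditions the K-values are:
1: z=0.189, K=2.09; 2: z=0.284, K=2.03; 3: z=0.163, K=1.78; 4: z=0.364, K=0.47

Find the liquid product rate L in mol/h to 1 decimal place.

Material balance + equilibrium reduce to Σ zᵢ(Kᵢ−1)/(1+V/F(Kᵢ−1)) = 0.
Check two-phase: ΣzᵢKᵢ = 1.433 > 1 and Σzᵢ/Kᵢ = 1.096 > 1, so g(0) = 0.433 > 0 and g(1) = -0.096 < 0.
Newton iteration, V/F⁰ = 0.36:
  V/F = 0.360: g = 0.2222, g' = -0.493 → V/F = 0.811
  V/F = 0.811: g = 0.0083, g' = -0.504 → V/F = 0.827
Converged at V/F = 0.827.
Then V = V/F·F = 0.8273·431 = 356.5 mol/h and L = F − V = 74.5 mol/h.

L = 74.5 mol/h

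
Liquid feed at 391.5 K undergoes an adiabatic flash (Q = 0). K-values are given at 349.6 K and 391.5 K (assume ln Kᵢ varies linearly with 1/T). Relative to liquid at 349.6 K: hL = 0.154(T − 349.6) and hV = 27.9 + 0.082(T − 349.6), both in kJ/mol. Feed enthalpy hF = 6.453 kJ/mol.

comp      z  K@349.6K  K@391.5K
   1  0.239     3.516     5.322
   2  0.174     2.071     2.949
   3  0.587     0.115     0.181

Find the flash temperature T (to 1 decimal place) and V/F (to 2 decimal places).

T = 357.8 K, V/F = 0.19

Adiabatic flash: solve Rachford–Rice at each trial T, then check hF = ψ·hV(T) + (1−ψ)·hL(T).
  T = 349.6 K: K = (3.516, 2.071, 0.115), RR gives ψ = 0.149, H_out = 4.151 kJ/mol
  T = 391.5 K: K = (5.322, 2.949, 0.181), RR gives ψ = 0.315, H_out = 14.286 kJ/mol
  T = 370.6 K: K = (4.379, 2.497, 0.146), RR gives ψ = 0.244, H_out = 9.679 kJ/mol
  T = 360.1 K: K = (3.936, 2.280, 0.130), RR gives ψ = 0.201, H_out = 7.068 kJ/mol
  T = 354.9 K: K = (3.725, 2.176, 0.123), RR gives ψ = 0.176, H_out = 5.669 kJ/mol
  T = 357.5 K: K = (3.830, 2.228, 0.126), RR gives ψ = 0.189, H_out = 6.378 kJ/mol
  T = 358.8 K: K = (3.883, 2.254, 0.128), RR gives ψ = 0.195, H_out = 6.726 kJ/mol
Linear interpolation between T = 357.5 (H_out = 6.378) and T = 358.8 (H_out = 6.726) on hF = 6.453 gives T ≈ 357.8 K, at which ψ = 0.19.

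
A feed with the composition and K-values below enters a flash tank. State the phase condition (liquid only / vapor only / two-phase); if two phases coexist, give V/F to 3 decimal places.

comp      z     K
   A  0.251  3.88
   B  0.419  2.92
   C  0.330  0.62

vapor only

ΣzᵢKᵢ = 2.402; Σzᵢ/Kᵢ = 0.740.
Since Σzᵢ/Kᵢ < 1 the mixture is above its dew point — single vapor phase.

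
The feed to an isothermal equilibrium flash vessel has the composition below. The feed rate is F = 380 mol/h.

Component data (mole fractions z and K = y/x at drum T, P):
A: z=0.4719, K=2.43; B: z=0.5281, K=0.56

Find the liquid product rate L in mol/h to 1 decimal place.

Rachford–Rice: g(ψ) = Σ zᵢ(Kᵢ−1)/(1+ψ(Kᵢ−1)) = 0.
Check two-phase: ΣzᵢKᵢ = 1.4425 > 1 and Σzᵢ/Kᵢ = 1.1372 > 1, so g(0) = 0.4425 > 0 and g(1) = -0.1372 < 0.
Binary case is linear: z₁(K₁−1)(1+ψ(K₂−1)) + z₂(K₂−1)(1+ψ(K₁−1)) = 0
⇒ ψ = [z₁(K₁−1)+z₂(K₂−1)] / [−(K₁−1)(K₂−1)] = 0.44245/0.62920 = 0.7032
Then V = ψ·F = 0.7032·380 = 267.2 mol/h and L = F − V = 112.8 mol/h.

L = 112.8 mol/h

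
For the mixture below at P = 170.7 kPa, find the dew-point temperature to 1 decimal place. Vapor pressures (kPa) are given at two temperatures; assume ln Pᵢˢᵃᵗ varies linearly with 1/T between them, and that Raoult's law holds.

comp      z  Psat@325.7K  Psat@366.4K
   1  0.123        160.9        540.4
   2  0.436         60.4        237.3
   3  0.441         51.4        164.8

T = 358.8 K

Dew-point temperature: Σzᵢ·P/Pᵢˢᵃᵗ(T) = 1. Interpolate ln Pᵢˢᵃᵗ = aᵢ + bᵢ/T.
  T = 325.7 K: ΣzᵢP/Pᵢˢᵃᵗ = 2.8273
  T = 366.4 K: ΣzᵢP/Pᵢˢᵃᵗ = 0.8093
  T = 346.0 K: ΣzᵢP/Pᵢˢᵃᵗ = 1.4585
  T = 356.2 K: ΣzᵢP/Pᵢˢᵃᵗ = 1.0770
  T = 361.3 K: ΣzᵢP/Pᵢˢᵃᵗ = 0.9317
  T = 358.8 K: ΣzᵢP/Pᵢˢᵃᵗ = 0.9997
Interpolating between 356.2 K and 358.8 K gives T ≈ 358.8 K.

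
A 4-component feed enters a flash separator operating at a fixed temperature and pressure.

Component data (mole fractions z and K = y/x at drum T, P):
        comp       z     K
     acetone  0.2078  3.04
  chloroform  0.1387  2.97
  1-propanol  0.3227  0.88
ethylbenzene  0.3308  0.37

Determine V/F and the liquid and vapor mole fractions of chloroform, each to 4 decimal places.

V/F = 0.5033, x_chloroform = 0.0696, y_chloroform = 0.2069

Rachford–Rice: g(V/F) = Σ zᵢ(Kᵢ−1)/(1+V/F(Kᵢ−1)) = 0.
g(0) = ΣzᵢKᵢ − 1 = 0.4500 and g(1) = 1 − Σzᵢ/Kᵢ = -0.3758, so a root lies in (0, 1).
Newton–Raphson from V/F = 0.52:
  V/F = 0.5200: g = -0.01057, g' = -0.6307 → V/F = 0.5032
  V/F = 0.5032: g = 0.00002, g' = -0.6330 → V/F = 0.5033
Converged at V/F = 0.5033.
Compositions from xᵢ = zᵢ/(1+V/F(Kᵢ−1)), yᵢ = Kᵢxᵢ:
  acetone: x = 0.1025, y = 0.3117
  chloroform: x = 0.0696, y = 0.2069
  1-propanol: x = 0.3434, y = 0.3022
  ethylbenzene: x = 0.4844, y = 0.1792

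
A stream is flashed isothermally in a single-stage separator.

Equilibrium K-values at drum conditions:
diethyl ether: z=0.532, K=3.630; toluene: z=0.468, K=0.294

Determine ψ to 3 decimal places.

ψ = 0.576

Newton iteration, ψ⁰ = 0.44:
  ψ = 0.440: g = 0.1693, g' = -1.282 → ψ = 0.572
  ψ = 0.572: g = 0.0043, g' = -1.243 → ψ = 0.576
Converged at ψ = 0.576.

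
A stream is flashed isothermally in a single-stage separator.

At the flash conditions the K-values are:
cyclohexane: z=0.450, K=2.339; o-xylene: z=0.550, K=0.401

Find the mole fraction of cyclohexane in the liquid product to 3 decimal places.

Material balance + equilibrium reduce to Σ zᵢ(Kᵢ−1)/(1+β(Kᵢ−1)) = 0.
g(0) = ΣzᵢKᵢ − 1 = 0.273 and g(1) = 1 − Σzᵢ/Kᵢ = -0.564, so a root lies in (0, 1).
Binary case is linear: z₁(K₁−1)(1+β(K₂−1)) + z₂(K₂−1)(1+β(K₁−1)) = 0
⇒ β = [z₁(K₁−1)+z₂(K₂−1)] / [−(K₁−1)(K₂−1)] = 0.2731/0.8021 = 0.340
Compositions from xᵢ = zᵢ/(1+β(Kᵢ−1)), yᵢ = Kᵢxᵢ:
  cyclohexane: x = 0.309, y = 0.723
  o-xylene: x = 0.691, y = 0.277

x_cyclohexane = 0.309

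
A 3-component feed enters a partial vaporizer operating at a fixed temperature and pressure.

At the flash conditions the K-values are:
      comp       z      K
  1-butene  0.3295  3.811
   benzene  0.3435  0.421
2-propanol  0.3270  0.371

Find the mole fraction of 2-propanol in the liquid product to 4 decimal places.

Rachford–Rice: g(ψ) = Σ zᵢ(Kᵢ−1)/(1+ψ(Kᵢ−1)) = 0.
Feasibility: ΣzᵢKᵢ = 1.5217, Σzᵢ/Kᵢ = 1.7838 — both > 1, two phases present.
Newton–Raphson from ψ = 0.5:
  ψ = 0.5000: g = -0.19493, g' = -0.9534 → ψ = 0.2955
  ψ = 0.2955: g = 0.01333, g' = -1.1396 → ψ = 0.3072
  ψ = 0.3072: g = 0.00012, g' = -1.1188 → ψ = 0.3073
Converged at ψ = 0.3073.
Compositions from xᵢ = zᵢ/(1+ψ(Kᵢ−1)), yᵢ = Kᵢxᵢ:
  1-butene: x = 0.1768, y = 0.6737
  benzene: x = 0.4179, y = 0.1759
  2-propanol: x = 0.4054, y = 0.1504

x_2-propanol = 0.4054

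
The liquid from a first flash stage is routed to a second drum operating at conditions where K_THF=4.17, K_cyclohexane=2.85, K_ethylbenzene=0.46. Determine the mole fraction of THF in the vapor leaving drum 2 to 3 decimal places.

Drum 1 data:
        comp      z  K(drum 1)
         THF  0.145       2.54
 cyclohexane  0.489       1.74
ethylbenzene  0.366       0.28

Drum 1:
Rachford–Rice: g(ψ₁) = Σ zᵢ(Kᵢ−1)/(1+ψ₁(Kᵢ−1)) = 0.
g(0) = ΣzᵢKᵢ − 1 = 0.322 and g(1) = 1 − Σzᵢ/Kᵢ = -0.645, so a root lies in (0, 1).
Newton–Raphson from ψ₁ = 0.59:
  ψ₁ = 0.590: g = -0.0893, g' = -0.798 → ψ₁ = 0.478
  ψ₁ = 0.478: g = -0.0059, g' = -0.701 → ψ₁ = 0.470
Converged at ψ₁ = 0.470.
Drum-1 compositions:
  THF: x = 0.084, y = 0.214
  cyclohexane: x = 0.363, y = 0.631
  ethylbenzene: x = 0.553, y = 0.155
Drum-2 feed = drum-1 liquid: z₂ = (0.0841, 0.3629, 0.5530).
Drum 2:
Material balance + equilibrium reduce to Σ zᵢ(Kᵢ−1)/(1+ψ₂(Kᵢ−1)) = 0.
Feasibility: ΣzᵢKᵢ = 1.640, Σzᵢ/Kᵢ = 1.350 — both > 1, two phases present.
Iterate (Newton) starting at ψ₂ = 0.32:
  ψ₂ = 0.320: g = 0.1932, g' = -0.934 → ψ₂ = 0.527
  ψ₂ = 0.527: g = 0.0226, g' = -0.752 → ψ₂ = 0.557
Converged at ψ₂ = 0.557.
  THF: x = 0.030, y = 0.127
  cyclohexane: x = 0.179, y = 0.509
  ethylbenzene: x = 0.791, y = 0.364

y_THF (drum 2) = 0.127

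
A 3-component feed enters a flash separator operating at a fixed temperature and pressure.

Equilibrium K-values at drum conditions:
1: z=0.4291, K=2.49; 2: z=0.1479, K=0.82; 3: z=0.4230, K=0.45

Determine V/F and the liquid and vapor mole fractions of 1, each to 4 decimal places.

Rachford–Rice: g(V/F) = Σ zᵢ(Kᵢ−1)/(1+V/F(Kᵢ−1)) = 0.
g(0) = ΣzᵢKᵢ − 1 = 0.3801 and g(1) = 1 − Σzᵢ/Kᵢ = -0.2927, so a root lies in (0, 1).
Newton iteration, V/F⁰ = 0.54:
  V/F = 0.5400: g = -0.00613, g' = -0.5573 → V/F = 0.5290
Converged at V/F = 0.5290.
Compositions from xᵢ = zᵢ/(1+V/F(Kᵢ−1)), yᵢ = Kᵢxᵢ:
  1: x = 0.2400, y = 0.5975
  2: x = 0.1635, y = 0.1340
  3: x = 0.5966, y = 0.2685

V/F = 0.5290, x_1 = 0.2400, y_1 = 0.5975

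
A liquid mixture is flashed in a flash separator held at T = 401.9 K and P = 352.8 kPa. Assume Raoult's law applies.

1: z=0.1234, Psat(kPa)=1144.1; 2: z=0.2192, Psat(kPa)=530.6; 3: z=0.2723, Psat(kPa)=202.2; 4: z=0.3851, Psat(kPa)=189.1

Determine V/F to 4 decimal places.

Raoult's law: Kᵢ = Pᵢˢᵃᵗ/P = Pᵢˢᵃᵗ/352.8.
  K_1 = 1144.1/352.8 = 3.242914, K_2 = 530.6/352.8 = 1.503968, K_3 = 202.2/352.8 = 0.573129, K_4 = 189.1/352.8 = 0.535998
Material balance + equilibrium reduce to Σ zᵢ(Kᵢ−1)/(1+V/F(Kᵢ−1)) = 0.
g(0) = ΣzᵢKᵢ − 1 = 0.0923 and g(1) = 1 − Σzᵢ/Kᵢ = -0.3774, so a root lies in (0, 1).
Newton iteration, V/F⁰ = 0.5:
  V/F = 0.5000: g = -0.16174, g' = -0.3942 → V/F = 0.0897
  V/F = 0.0897: g = 0.02879, g' = -0.6251 → V/F = 0.1358
  V/F = 0.1358: g = 0.00147, g' = -0.5639 → V/F = 0.1384
Converged at V/F = 0.1384.

V/F = 0.1384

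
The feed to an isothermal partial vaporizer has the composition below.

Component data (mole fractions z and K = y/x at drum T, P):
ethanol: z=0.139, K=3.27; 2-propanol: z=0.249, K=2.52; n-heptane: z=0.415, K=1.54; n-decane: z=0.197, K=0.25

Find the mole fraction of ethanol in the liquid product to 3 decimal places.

x_ethanol = 0.047

Rachford–Rice: g(V/F) = Σ zᵢ(Kᵢ−1)/(1+V/F(Kᵢ−1)) = 0.
Check two-phase: ΣzᵢKᵢ = 1.770 > 1 and Σzᵢ/Kᵢ = 1.199 > 1, so g(0) = 0.770 > 0 and g(1) = -0.199 < 0.
Iterate (Newton) starting at V/F = 0.31:
  V/F = 0.310: g = 0.4419, g' = -0.789 → V/F = 0.870
  V/F = 0.870: g = -0.0034, g' = -1.160 → V/F = 0.867
Converged at V/F = 0.867.
Compositions from xᵢ = zᵢ/(1+V/F(Kᵢ−1)), yᵢ = Kᵢxᵢ:
  ethanol: x = 0.047, y = 0.153
  2-propanol: x = 0.107, y = 0.271
  n-heptane: x = 0.283, y = 0.435
  n-decane: x = 0.563, y = 0.141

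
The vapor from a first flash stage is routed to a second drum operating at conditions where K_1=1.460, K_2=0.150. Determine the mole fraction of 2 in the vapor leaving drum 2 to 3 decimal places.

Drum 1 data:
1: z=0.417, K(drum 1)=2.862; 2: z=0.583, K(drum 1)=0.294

y_2 (drum 2) = 0.053

Drum 1:
Binary case is linear: z₁(K₁−1)(1+ψ₁(K₂−1)) + z₂(K₂−1)(1+ψ₁(K₁−1)) = 0
⇒ ψ₁ = [z₁(K₁−1)+z₂(K₂−1)] / [−(K₁−1)(K₂−1)] = 0.3649/1.3146 = 0.278
Drum-1 compositions:
  1: x = 0.275, y = 0.787
  2: x = 0.725, y = 0.213
Drum-2 feed = drum-1 vapor: z₂ = (0.7868, 0.2132).
Drum 2:
Iterate (Newton) starting at ψ₂ = 0.5:
  ψ₂ = 0.500: g = -0.0209, g' = -0.576 → ψ₂ = 0.464
  ψ₂ = 0.464: g = -0.0008, g' = -0.533 → ψ₂ = 0.462
Converged at ψ₂ = 0.462.
  1: x = 0.649, y = 0.947
  2: x = 0.351, y = 0.053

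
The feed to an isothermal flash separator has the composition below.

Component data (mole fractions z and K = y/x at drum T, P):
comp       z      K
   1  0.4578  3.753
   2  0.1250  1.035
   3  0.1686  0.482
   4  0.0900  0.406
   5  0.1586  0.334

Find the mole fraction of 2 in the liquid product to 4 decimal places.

x_2 = 0.1220

Newton–Raphson from V/F = 0.54:
  V/F = 0.5400: g = 0.14623, g' = -0.8889 → V/F = 0.7045
  V/F = 0.7045: g = 0.00457, g' = -0.8575 → V/F = 0.7098
Converged at V/F = 0.7098.
Compositions from xᵢ = zᵢ/(1+V/F(Kᵢ−1)), yᵢ = Kᵢxᵢ:
  1: x = 0.1550, y = 0.5816
  2: x = 0.1220, y = 0.1262
  3: x = 0.2666, y = 0.1285
  4: x = 0.1556, y = 0.0632
  5: x = 0.3008, y = 0.1005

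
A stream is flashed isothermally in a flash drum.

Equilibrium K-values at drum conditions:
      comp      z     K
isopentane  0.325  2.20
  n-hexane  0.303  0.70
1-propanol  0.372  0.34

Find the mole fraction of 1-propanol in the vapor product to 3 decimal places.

y_1-propanol = 0.134

Rachford–Rice: g(ψ) = Σ zᵢ(Kᵢ−1)/(1+ψ(Kᵢ−1)) = 0.
Feasibility: ΣzᵢKᵢ = 1.054, Σzᵢ/Kᵢ = 1.675 — both > 1, two phases present.
Newton–Raphson from ψ = 0.5:
  ψ = 0.500: g = -0.2296, g' = -0.582 → ψ = 0.105
  ψ = 0.105: g = -0.0114, g' = -0.585 → ψ = 0.086
Converged at ψ = 0.086.
Compositions from xᵢ = zᵢ/(1+ψ(Kᵢ−1)), yᵢ = Kᵢxᵢ:
  isopentane: x = 0.295, y = 0.648
  n-hexane: x = 0.311, y = 0.218
  1-propanol: x = 0.394, y = 0.134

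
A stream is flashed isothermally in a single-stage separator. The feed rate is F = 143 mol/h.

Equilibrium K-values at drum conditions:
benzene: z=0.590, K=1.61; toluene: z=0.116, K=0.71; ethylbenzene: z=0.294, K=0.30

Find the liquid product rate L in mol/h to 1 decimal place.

Rachford–Rice: g(β) = Σ zᵢ(Kᵢ−1)/(1+β(Kᵢ−1)) = 0.
g(0) = ΣzᵢKᵢ − 1 = 0.120 and g(1) = 1 − Σzᵢ/Kᵢ = -0.510, so a root lies in (0, 1).
Newton–Raphson from β = 0.69:
  β = 0.690: g = -0.1868, g' = -0.663 → β = 0.408
  β = 0.408: g = -0.0381, g' = -0.436 → β = 0.321
  β = 0.321: g = -0.0014, g' = -0.405 → β = 0.317
Converged at β = 0.317.
Then V = β·F = 0.3171·143 = 45.3 mol/h and L = F − V = 97.7 mol/h.

L = 97.7 mol/h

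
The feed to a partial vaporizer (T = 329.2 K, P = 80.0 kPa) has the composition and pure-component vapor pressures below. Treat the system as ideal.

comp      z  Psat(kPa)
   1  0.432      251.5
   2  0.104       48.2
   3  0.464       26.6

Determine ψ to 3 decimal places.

Raoult's law: Kᵢ = Pᵢˢᵃᵗ/P = Pᵢˢᵃᵗ/80.0.
  K_1 = 251.5/80.0 = 3.14375, K_2 = 48.2/80.0 = 0.60250, K_3 = 26.6/80.0 = 0.33250
Iterate (Newton) starting at ψ = 0.5:
  ψ = 0.500: g = -0.0695, g' = -0.954 → ψ = 0.427
  ψ = 0.427: g = 0.0004, g' = -0.969 → ψ = 0.428
Converged at ψ = 0.428.

ψ = 0.428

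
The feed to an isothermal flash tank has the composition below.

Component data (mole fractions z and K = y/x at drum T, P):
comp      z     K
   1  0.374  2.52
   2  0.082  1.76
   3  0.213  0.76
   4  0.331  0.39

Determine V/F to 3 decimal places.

V/F = 0.534

Material balance + equilibrium reduce to Σ zᵢ(Kᵢ−1)/(1+V/F(Kᵢ−1)) = 0.
g(0) = ΣzᵢKᵢ − 1 = 0.378 and g(1) = 1 − Σzᵢ/Kᵢ = -0.324, so a root lies in (0, 1).
Newton–Raphson from V/F = 0.44:
  V/F = 0.440: g = 0.0542, g' = -0.582 → V/F = 0.533
  V/F = 0.533: g = 0.0005, g' = -0.574 → V/F = 0.534
Converged at V/F = 0.534.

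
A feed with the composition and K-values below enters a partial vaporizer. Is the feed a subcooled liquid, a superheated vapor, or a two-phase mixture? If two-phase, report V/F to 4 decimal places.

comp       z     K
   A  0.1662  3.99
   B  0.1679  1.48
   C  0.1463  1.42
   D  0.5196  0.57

two-phase, V/F = 0.5716

ΣzᵢKᵢ = 1.4155; Σzᵢ/Kᵢ = 1.1697.
Both exceed 1, so a two-phase solution exists.
Let ψ = V/F and solve Σ zᵢ(Kᵢ−1)/(1+ψ(Kᵢ−1)) = 0.
Iterate (Newton) starting at ψ = 0.57:
  ψ = 0.5700: g = 0.00064, g' = -0.4124 → ψ = 0.5716
Converged at ψ = 0.5716.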